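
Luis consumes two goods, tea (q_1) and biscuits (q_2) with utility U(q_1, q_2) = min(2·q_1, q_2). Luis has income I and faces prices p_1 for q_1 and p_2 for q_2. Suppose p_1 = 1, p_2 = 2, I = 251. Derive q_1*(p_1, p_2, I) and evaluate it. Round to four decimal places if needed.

q_1* = 50.2

With perfect complements, no substitution: consume in ratio q_1:q_2 = 1:2.
Budget: p_1·q_1 + p_2·2·q_1 = I, so (p_1 + 2·p_2)·q_1 = I.
Demand: q_1*(p_1,p_2,I) = I/(p_1 + 2·p_2), q_2* = 2·I/(p_1 + 2·p_2).
Here 1 + 2·2 = 5, giving q_1* = 50.2.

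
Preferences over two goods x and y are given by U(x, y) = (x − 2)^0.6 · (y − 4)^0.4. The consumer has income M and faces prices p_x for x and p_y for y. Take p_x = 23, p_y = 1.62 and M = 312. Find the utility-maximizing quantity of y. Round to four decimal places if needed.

y* = 68.079

MRS = (3/2)·(y−4)/(x−2). Tangency with p_x/p_y gives y−4 = (2/3)·(p_x/p_y)·(x−2).
Substituting into the budget: x* = 2 + 0.6·(M − 2·p_x − 4·p_y)/p_x, and y* = 4 + 0.4·(…)/p_y.
Discretionary income = 312 − 2·23 − 4·1.62 = 259.52; y* = 4 + 0.4·259.52/1.62 = 68.079.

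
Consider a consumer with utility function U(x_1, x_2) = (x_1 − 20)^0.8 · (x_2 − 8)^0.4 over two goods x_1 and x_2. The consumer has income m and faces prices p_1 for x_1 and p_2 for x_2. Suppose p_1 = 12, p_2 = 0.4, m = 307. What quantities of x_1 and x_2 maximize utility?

x_1* = 23.5444, x_2* = 61.1667

After buying the subsistence bundle (20, 8), a share 2/3 of the remaining income goes to x_1: x_1* = 20 + 2/3·(m − 20p_1 − 8p_2)/p_1.
Discretionary income = 307 − 20·12 − 8·0.4 = 63.8; x_1* = 20 + 2/3·63.8/12 = 23.5444; x_2* = 8 + 1/3·63.8/0.4 = 61.1667.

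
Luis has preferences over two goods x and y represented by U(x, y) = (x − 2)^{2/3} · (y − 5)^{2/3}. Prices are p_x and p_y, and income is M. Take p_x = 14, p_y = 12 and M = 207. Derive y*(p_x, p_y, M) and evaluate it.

y* = 9.9583

MRS = (y−5)/(x−2). Tangency with p_x/p_y gives y−5 = (p_x/p_y)·(x−2).
After buying the subsistence bundle (2, 5), a share 0.5 of the remaining income goes to x: x* = 2 + 0.5·(M − 2p_x − 5p_y)/p_x.
Discretionary income = 207 − 2·14 − 5·12 = 119; y* = 5 + 0.5·119/12 = 9.9583.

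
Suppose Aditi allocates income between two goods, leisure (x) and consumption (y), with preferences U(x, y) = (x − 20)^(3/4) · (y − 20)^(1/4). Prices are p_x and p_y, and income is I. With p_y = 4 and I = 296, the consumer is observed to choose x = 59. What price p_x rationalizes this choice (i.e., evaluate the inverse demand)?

p_x = 3

MRS = 3·(y−20)/(x−20). Tangency with p_x/p_y gives y−20 = (1/3)·(p_x/p_y)·(x−20).
After buying the subsistence bundle (20, 20), a share 0.75 of the remaining income goes to x: x* = 20 + 0.75·(I − 20p_x − 20p_y)/p_x.
Set x* = 59 in the demand function and solve for p_x: p_x = 3.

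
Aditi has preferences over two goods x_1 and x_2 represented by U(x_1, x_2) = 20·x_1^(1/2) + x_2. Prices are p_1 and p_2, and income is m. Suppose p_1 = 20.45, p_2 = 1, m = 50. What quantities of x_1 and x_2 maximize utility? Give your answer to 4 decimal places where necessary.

x_1* = 0.2391, x_2* = 45.11

MU_x_1 = 10/√x_1, MU_x_2 = 1. Tangency: 10/√x_1 = p_1/p_2.
Thus x_1* = (10·p_2/p_1)² — independent of m — with the rest of income spent on x_2.
Plugging in: x_1* = (10·1/20.45)² = 0.2391, x_2* = 45.11.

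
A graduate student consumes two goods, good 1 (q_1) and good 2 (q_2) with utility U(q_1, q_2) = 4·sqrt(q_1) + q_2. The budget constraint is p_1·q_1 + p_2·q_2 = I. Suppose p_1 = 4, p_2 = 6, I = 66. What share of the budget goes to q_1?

Utility is quasi-linear in q_2; the FOC for q_1 is 2/√q_1 = p_1/p_2.
Solve: √q_1 = 2·p_2/p_1, so q_1*(p_1,p_2) = (2·p_2/p_1)², and q_2* = (I − p_1·q_1*)/p_2.
Plugging in: q_1* = (2·6/4)² = 9, q_2* = 5.
Expenditure on q_1: 4·9 = 36; share = 0.5455.

share on q_1 = 0.5455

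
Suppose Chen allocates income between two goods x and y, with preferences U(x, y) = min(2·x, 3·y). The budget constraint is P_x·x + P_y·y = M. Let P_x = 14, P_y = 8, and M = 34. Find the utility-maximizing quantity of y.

y* = 1.1724

Leontief preferences: the optimum is at the kink where x/3 = y/2, i.e. y = (2/3)·x.
Budget: P_x·x + P_y·(2/3)·x = M, so (3·P_x + 2·P_y)·x = 3·M.
Demand: x*(P_x,P_y,M) = 3·M/(3·P_x + 2·P_y), y* = 2·M/(3·P_x + 2·P_y).
Here 3·14 + 2·8 = 58, giving y* = 1.1724.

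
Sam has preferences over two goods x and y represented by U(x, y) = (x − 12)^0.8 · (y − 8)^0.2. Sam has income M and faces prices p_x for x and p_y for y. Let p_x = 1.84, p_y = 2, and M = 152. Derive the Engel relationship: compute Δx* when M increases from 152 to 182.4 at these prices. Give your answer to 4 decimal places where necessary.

MRS = 4·(y−8)/(x−12). Tangency with p_x/p_y gives y−8 = (1/4)·(p_x/p_y)·(x−12).
Substituting into the budget: x* = 12 + 0.8·(M − 12·p_x − 8·p_y)/p_x, and y* = 8 + 0.2·(…)/p_y.
Discretionary income = 152 − 12·1.84 − 8·2 = 113.92; x* = 12 + 0.8·113.92/1.84 = 61.5304.
At M' = 182.4: x* = 74.7478. Change: 74.7478 − 61.5304 = 13.2174.

Δx* = 13.2174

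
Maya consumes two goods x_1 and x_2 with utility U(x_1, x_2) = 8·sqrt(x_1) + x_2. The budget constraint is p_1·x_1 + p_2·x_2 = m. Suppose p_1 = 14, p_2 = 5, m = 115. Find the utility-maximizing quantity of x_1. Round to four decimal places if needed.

Utility is quasi-linear in x_2; the FOC for x_1 is 4/√x_1 = p_1/p_2.
Solve: √x_1 = 4·p_2/p_1, so x_1*(p_1,p_2) = (4·p_2/p_1)², and x_2* = (m − p_1·x_1*)/p_2.
Plugging in: x_1* = (4·5/14)² = 2.0408.

x_1* = 2.0408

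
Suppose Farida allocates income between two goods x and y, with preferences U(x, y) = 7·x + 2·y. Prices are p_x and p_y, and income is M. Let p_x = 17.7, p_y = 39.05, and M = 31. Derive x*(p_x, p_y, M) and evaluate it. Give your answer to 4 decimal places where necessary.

x* = 1.7514

Linear utility — the consumer picks whichever good has higher MU/price: 7/17.7 = 0.3955 vs 2/39.05 = 0.0512.
x gives more utility per dollar, so spend all income on x: x* = M/p_x, y* = 0.
Numerically: x* = 1.7514, y* = 0.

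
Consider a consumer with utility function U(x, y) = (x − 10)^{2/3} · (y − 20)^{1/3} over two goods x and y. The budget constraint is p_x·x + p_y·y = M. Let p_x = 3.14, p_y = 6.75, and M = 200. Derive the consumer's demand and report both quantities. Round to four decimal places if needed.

This is Cobb-Douglas in (x−10, y−20): tangency gives 2/3·p_y·(y−20) = 1/3·p_x·(x−10).
Substituting into the budget: x* = 10 + 2/3·(M − 10·p_x − 20·p_y)/p_x, and y* = 20 + 1/3·(…)/p_y.
Discretionary income = 200 − 10·3.14 − 20·6.75 = 33.6; x* = 10 + 2/3·33.6/3.14 = 17.1338; y* = 20 + 1/3·33.6/6.75 = 21.6593.

x* = 17.1338, y* = 21.6593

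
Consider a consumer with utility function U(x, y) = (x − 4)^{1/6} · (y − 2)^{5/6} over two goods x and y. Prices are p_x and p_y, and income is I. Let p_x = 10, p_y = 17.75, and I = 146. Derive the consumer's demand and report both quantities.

Let x' = x−4, y' = y−2. MRS = (1/5)·y'/x' = p_x/p_y.
After buying the subsistence bundle (4, 2), a share 1/6 of the remaining income goes to x: x* = 4 + 1/6·(I − 4p_x − 2p_y)/p_x.
Discretionary income = 146 − 4·10 − 2·17.75 = 70.5; x* = 4 + 1/6·70.5/10 = 5.175; y* = 2 + 5/6·70.5/17.75 = 5.3099.

x* = 5.175, y* = 5.3099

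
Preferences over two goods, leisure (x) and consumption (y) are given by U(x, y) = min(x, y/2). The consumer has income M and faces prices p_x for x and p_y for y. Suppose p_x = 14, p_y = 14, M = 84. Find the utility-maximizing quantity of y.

y* = 4

Leontief preferences: the optimum is at the kink where x/1 = y/2, i.e. y = 2·x.
Budget: p_x·x + p_y·2·x = M, so (p_x + 2·p_y)·x = M.
Demand: x*(p_x,p_y,M) = M/(p_x + 2·p_y), y* = 2·M/(p_x + 2·p_y).
Here 14 + 2·14 = 42, giving y* = 4.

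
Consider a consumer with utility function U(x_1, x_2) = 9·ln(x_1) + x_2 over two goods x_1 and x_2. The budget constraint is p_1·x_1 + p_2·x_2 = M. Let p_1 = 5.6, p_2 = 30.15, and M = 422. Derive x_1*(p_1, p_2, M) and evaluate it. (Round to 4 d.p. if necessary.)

Set MRS = p_1/p_2: (9/x_1)/1 = p_1/p_2.
So x_1*(p_1,p_2) = 9·p_2/p_1, independent of income; and x_2* = (M − 9·p_2)/p_2.
At the given prices: x_1* = 9·30.15/5.6 = 48.4554.

x_1* = 48.4554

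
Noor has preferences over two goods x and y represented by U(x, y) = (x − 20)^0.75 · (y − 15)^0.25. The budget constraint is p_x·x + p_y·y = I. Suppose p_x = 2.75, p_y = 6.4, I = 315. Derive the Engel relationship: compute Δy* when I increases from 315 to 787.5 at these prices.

Δy* = 18.457

MRS = 3·(y−15)/(x−20). Tangency with p_x/p_y gives y−15 = (1/3)·(p_x/p_y)·(x−20).
After buying the subsistence bundle (20, 15), a share 0.75 of the remaining income goes to x: x* = 20 + 0.75·(I − 20p_x − 15p_y)/p_x.
Discretionary income = 315 − 20·2.75 − 15·6.4 = 164; y* = 15 + 0.25·164/6.4 = 21.4062.
At I' = 787.5: y* = 39.8633. Change: 39.8633 − 21.4062 = 18.457.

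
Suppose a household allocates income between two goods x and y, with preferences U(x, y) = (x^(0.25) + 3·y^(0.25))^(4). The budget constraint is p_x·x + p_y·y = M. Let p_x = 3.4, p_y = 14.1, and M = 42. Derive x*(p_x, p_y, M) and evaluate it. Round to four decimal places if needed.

From the CES first-order condition, (1/3)·(y/x)^(0.75) = p_x/p_y.
Hence y/x = (3·p_x/p_y)^(1/(0.75)), i.e. raised to the 4/3 power.
Substitute y = (y/x)·x into the budget: x* = M/(p_x + p_y·(y/x)).
Numerically y/x = 0.649394, so x* = 42/(3.4 + 14.1·0.649394) = 3.3449.

x* = 3.3449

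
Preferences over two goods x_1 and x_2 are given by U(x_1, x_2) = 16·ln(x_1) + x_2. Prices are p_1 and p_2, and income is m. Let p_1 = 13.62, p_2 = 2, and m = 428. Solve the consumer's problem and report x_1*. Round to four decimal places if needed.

x_1* = 2.3495

So x_1*(p_1,p_2) = 16·p_2/p_1, independent of income; and x_2* = (m − 16·p_2)/p_2.
At the given prices: x_1* = 16·2/13.62 = 2.3495.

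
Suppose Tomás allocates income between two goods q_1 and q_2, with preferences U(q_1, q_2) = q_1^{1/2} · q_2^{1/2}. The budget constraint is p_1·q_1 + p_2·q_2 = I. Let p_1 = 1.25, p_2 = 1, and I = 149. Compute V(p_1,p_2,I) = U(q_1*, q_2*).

V = 66.6348

MU_q_1/MU_q_2 = (0.5·q_2)/(0.5·q_1); tangency sets this equal to p_1/p_2.
So 0.5·p_2·q_2 = 0.5·p_1·q_1; combined with the budget, a share 0.5 of income goes to q_1.
Demand: q_1*(p_1,p_2,I) = 0.5·I/p_1 and q_2* = 0.5·I/p_2.
At p_1=1.25, p_2=1, I=149: q_1* = 0.5·149/1.25 = 59.6, q_2* = 74.5.
Utility at the optimum: U(59.6, 74.5) = 66.6348.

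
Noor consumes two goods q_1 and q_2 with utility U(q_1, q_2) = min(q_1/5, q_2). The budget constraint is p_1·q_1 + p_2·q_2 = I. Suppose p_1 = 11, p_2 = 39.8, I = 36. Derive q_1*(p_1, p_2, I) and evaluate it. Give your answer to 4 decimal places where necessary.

q_1* = 1.8987

With perfect complements, no substitution: consume in ratio q_1:q_2 = 5:1.
Budget: p_1·q_1 + p_2·(1/5)·q_1 = I, so (5·p_1 + p_2)·q_1 = 5·I.
Demand: q_1*(p_1,p_2,I) = 5·I/(5·p_1 + p_2), q_2* = I/(5·p_1 + p_2).
Here 5·11 + 39.8 = 94.8, giving q_1* = 1.8987.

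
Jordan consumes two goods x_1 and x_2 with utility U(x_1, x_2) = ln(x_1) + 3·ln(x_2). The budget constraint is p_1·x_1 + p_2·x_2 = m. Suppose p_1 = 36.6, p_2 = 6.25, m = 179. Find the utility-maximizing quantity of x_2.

Tangency: MRS = (1/3)·x_2/x_1 = p_1/p_2.
Rearranging, p_2·x_2 = 3·p_1·x_1. Substituting into the budget gives p_1·x_1·(1 + 3) = m.
Demand: x_1*(p_1,p_2,m) = 0.25·m/p_1 and x_2* = 0.75·m/p_2.
At p_1=36.6, p_2=6.25, m=179: x_2* = 0.75·179/6.25 = 21.48.

x_2* = 21.48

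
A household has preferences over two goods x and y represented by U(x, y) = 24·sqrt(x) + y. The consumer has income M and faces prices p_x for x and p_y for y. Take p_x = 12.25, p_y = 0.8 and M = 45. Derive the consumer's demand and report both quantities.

MU_x = 12/√x, MU_y = 1. Tangency: 12/√x = p_x/p_y.
Thus x* = (12·p_y/p_x)² — independent of M — with the rest of income spent on y.
Plugging in: x* = (12·0.8/12.25)² = 0.6141, y* = 46.8459.

x* = 0.6141, y* = 46.8459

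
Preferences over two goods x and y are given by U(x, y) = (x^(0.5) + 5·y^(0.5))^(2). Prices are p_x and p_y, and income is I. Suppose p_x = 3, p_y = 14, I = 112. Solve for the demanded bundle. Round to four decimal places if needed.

x* = 5.8727, y* = 6.7416

From the CES first-order condition, (1/5)·(y/x)^(0.5) = p_x/p_y.
Hence y/x = (5·p_x/p_y)^(1/(0.5)), i.e. raised to the 2 power.
Substitute y = (y/x)·x into the budget: x* = I/(p_x + p_y·(y/x)).
Numerically y/x = 1.147959, so x* = 112/(3 + 14·1.147959) = 5.8727 and y* = 1.147959·5.8727 = 6.7416.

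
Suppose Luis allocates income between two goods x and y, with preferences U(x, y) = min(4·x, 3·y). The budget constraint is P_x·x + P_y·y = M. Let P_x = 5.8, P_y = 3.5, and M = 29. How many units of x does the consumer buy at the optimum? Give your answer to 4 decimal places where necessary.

With perfect complements, no substitution: consume in ratio x:y = 3:4.
Budget: P_x·x + P_y·(4/3)·x = M, so (3·P_x + 4·P_y)·x = 3·M.
Demand: x*(P_x,P_y,M) = 3·M/(3·P_x + 4·P_y), y* = 4·M/(3·P_x + 4·P_y).
Here 3·5.8 + 4·3.5 = 31.4, giving x* = 2.7707.

x* = 2.7707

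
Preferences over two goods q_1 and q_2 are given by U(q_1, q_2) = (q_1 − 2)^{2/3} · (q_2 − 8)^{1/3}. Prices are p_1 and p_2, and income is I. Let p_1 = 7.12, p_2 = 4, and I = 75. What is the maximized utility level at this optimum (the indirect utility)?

V = 2.5903

MRS = 2·(q_2−8)/(q_1−2). Tangency with p_1/p_2 gives q_2−8 = (1/2)·(p_1/p_2)·(q_1−2).
Substituting into the budget: q_1* = 2 + 2/3·(I − 2·p_1 − 8·p_2)/p_1, and q_2* = 8 + 1/3·(…)/p_2.
Discretionary income = 75 − 2·7.12 − 8·4 = 28.76; q_1* = 2 + 2/3·28.76/7.12 = 4.6929; q_2* = 8 + 1/3·28.76/4 = 10.3967.
Utility at the optimum: U(4.6929, 10.3967) = 2.5903.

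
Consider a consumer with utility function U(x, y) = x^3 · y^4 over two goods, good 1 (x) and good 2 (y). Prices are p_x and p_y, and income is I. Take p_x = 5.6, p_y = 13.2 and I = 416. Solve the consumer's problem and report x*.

MU_x/MU_y = (3·y)/(4·x); tangency sets this equal to p_x/p_y.
Rearranging, p_y·y = (4/3)·p_x·x. Substituting into the budget gives p_x·x·(1 + (4/3)) = I.
Demand: x*(p_x,p_y,I) = 3/7·I/p_x and y* = 4/7·I/p_y.
At p_x=5.6, p_y=13.2, I=416: x* = 3/7·416/5.6 = 31.8367.

x* = 31.8367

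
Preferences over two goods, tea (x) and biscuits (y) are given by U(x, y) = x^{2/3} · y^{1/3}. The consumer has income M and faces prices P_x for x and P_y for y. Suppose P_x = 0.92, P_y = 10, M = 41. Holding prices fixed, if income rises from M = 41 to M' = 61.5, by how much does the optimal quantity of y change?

Δy* = 0.6833

Tangency: MRS = 2·y/x = P_x/P_y.
Rearranging, P_y·y = (1/2)·P_x·x. Substituting into the budget gives P_x·x·(1 + (1/2)) = M.
Demand: x*(P_x,P_y,M) = 2/3·M/P_x and y* = 1/3·M/P_y.
At P_x=0.92, P_y=10, M=41: y* = 1/3·41/10 = 1.3667.
At M' = 61.5: y* = 2.05. Change: 2.05 − 1.3667 = 0.6833.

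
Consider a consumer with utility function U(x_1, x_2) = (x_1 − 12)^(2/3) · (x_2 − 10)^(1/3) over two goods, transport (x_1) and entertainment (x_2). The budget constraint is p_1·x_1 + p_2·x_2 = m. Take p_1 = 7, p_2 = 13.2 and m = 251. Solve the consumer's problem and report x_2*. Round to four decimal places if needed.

x_2* = 10.8838

Discretionary income = 251 − 12·7 − 10·13.2 = 35; x_2* = 10 + 1/3·35/13.2 = 10.8838.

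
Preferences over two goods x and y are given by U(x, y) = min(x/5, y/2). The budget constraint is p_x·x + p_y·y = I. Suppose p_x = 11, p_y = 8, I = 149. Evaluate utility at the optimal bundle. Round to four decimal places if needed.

V = 2.0986

Here 5·11 + 2·8 = 71, giving x* = 10.493 and y* = 4.1972.
Utility at the optimum: U(10.493, 4.1972) = 2.0986.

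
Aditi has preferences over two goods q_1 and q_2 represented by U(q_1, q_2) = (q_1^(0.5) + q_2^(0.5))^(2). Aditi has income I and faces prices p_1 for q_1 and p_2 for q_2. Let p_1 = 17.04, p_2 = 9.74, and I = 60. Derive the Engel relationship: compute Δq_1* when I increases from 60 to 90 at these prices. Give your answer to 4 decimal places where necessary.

Δq_1* = 0.6403

With the ratio pinned down, the budget gives q_1* = I/(p_1 + p_2·(q_2/q_1)) and q_2* = (q_2/q_1)·q_1*.
Numerically q_2/q_1 = 3.060704, so q_1* = 60/(17.04 + 9.74·3.060704) = 1.2806.
At I' = 90: q_1* = 1.921. Change: 1.921 − 1.2806 = 0.6403.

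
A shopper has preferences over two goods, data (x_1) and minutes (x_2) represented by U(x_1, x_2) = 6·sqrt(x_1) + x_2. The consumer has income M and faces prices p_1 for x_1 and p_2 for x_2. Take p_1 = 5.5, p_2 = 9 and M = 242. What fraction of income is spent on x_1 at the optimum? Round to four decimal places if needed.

share on x_1 = 0.5477

Plugging in: x_1* = (3·9/5.5)² = 24.0992, x_2* = 12.1616.
Expenditure on x_1: 5.5·24.0992 = 132.5455; share = 0.5477.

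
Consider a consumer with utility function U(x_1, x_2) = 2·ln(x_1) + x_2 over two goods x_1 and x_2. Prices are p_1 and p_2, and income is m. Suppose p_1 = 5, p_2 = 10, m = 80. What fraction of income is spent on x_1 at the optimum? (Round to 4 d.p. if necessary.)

share on x_1 = 0.25

At the given prices: x_1* = 2·10/5 = 4, and x_2* = 6.
Expenditure on x_1: 5·4 = 20; share = 0.25.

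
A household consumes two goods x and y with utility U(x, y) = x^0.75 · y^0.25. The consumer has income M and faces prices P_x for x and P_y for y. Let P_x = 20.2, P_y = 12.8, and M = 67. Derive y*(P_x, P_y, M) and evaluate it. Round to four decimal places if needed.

The MRS is 3·y/x. Set MRS = P_x/P_y.
Rearranging, P_y·y = (1/3)·P_x·x. Substituting into the budget gives P_x·x·(1 + (1/3)) = M.
Demand: x*(P_x,P_y,M) = 0.75·M/P_x and y* = 0.25·M/P_y.
At P_x=20.2, P_y=12.8, M=67: y* = 0.25·67/12.8 = 1.3086.

y* = 1.3086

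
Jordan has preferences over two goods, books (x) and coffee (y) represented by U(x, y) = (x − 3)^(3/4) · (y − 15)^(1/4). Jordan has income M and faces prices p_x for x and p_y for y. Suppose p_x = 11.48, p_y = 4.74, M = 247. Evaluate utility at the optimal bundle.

MRS = 3·(y−15)/(x−3). Tangency with p_x/p_y gives y−15 = (1/3)·(p_x/p_y)·(x−3).
Substituting into the budget: x* = 3 + 0.75·(M − 3·p_x − 15·p_y)/p_x, and y* = 15 + 0.25·(…)/p_y.
Discretionary income = 247 − 3·11.48 − 15·4.74 = 141.46; x* = 3 + 0.75·141.46/11.48 = 12.2417; y* = 15 + 0.25·141.46/4.74 = 22.461.
Utility at the optimum: U(12.2417, 22.461) = 8.7602.

V = 8.7602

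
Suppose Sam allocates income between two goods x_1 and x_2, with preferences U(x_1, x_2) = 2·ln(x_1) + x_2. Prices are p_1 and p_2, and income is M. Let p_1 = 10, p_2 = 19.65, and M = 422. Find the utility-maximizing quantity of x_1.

x_1* = 3.93

At the given prices: x_1* = 2·19.65/10 = 3.93.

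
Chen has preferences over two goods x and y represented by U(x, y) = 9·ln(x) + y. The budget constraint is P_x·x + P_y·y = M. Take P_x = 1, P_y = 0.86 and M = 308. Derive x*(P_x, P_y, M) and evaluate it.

x* = 7.74

Set MRS = P_x/P_y: (9/x)/1 = P_x/P_y.
So x*(P_x,P_y) = 9·P_y/P_x, independent of income; and y* = (M − 9·P_y)/P_y.
At the given prices: x* = 9·0.86/1 = 7.74.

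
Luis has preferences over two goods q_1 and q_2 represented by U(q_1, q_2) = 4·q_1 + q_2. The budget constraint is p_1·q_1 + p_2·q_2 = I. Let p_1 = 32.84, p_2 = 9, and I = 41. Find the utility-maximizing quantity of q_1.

q_1* = 1.2485

Linear utility — the consumer picks whichever good has higher MU/price: 4/32.84 = 0.1218 vs 1/9 = 0.1111.
q_1 gives more utility per dollar, so spend all income on q_1: q_1* = I/p_1, q_2* = 0.
Numerically: q_1* = 1.2485, q_2* = 0.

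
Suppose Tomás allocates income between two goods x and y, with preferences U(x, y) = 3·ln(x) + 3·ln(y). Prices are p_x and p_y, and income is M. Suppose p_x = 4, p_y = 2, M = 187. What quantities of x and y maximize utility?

x* = 23.375, y* = 46.75

MU_x/MU_y = (3·y)/(3·x); tangency sets this equal to p_x/p_y.
So 3·p_y·y = 3·p_x·x; combined with the budget, a share 0.5 of income goes to x.
Demand: x*(p_x,p_y,M) = 0.5·M/p_x and y* = 0.5·M/p_y.
At p_x=4, p_y=2, M=187: x* = 0.5·187/4 = 23.375, y* = 46.75.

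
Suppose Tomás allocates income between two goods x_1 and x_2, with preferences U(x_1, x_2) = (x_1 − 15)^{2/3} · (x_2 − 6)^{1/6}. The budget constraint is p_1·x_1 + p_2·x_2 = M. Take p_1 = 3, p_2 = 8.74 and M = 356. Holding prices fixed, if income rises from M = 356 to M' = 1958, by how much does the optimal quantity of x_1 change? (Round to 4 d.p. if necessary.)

Let x_1' = x_1−15, x_2' = x_2−6. MRS = 4·x_2'/x_1' = p_1/p_2.
Substituting into the budget: x_1* = 15 + 0.8·(M − 15·p_1 − 6·p_2)/p_1, and x_2* = 6 + 0.2·(…)/p_2.
Discretionary income = 356 − 15·3 − 6·8.74 = 258.56; x_1* = 15 + 0.8·258.56/3 = 83.9493.
At M' = 1958: x_1* = 511.1493. Change: 511.1493 − 83.9493 = 427.2.

Δx_1* = 427.2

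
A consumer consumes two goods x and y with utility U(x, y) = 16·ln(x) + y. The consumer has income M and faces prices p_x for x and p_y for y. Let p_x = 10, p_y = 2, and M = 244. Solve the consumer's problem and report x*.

x* = 3.2

MU_x = 16/x, MU_y = 1. Tangency: 16/x = p_x/p_y.
So x*(p_x,p_y) = 16·p_y/p_x, independent of income; and y* = (M − 16·p_y)/p_y.
At the given prices: x* = 16·2/10 = 3.2.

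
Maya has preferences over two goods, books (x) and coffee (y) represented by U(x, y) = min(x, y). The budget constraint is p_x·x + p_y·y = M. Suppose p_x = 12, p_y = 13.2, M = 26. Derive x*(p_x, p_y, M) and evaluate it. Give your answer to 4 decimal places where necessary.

With perfect complements, no substitution: consume in ratio x:y = 1:1.
Budget: p_x·x + p_y·x = M, so (p_x + p_y)·x = M.
Demand: x*(p_x,p_y,M) = M/(p_x + p_y), y* = M/(p_x + p_y).
Here 12 + 13.2 = 25.2, giving x* = 1.0317.

x* = 1.0317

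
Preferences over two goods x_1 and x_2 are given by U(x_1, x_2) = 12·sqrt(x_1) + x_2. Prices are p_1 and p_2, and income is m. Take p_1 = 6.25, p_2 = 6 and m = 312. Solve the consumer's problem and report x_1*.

x_1* = 33.1776

Solve: √x_1 = 6·p_2/p_1, so x_1*(p_1,p_2) = (6·p_2/p_1)², and x_2* = (m − p_1·x_1*)/p_2.
Plugging in: x_1* = (6·6/6.25)² = 33.1776.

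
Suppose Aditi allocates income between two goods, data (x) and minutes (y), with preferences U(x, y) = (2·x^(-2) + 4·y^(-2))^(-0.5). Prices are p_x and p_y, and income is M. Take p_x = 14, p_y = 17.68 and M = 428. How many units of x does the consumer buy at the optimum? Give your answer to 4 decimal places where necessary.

x* = 12.367

MRS = MU_x/MU_y = (1/2)·(y/x)^(3). Set equal to p_x/p_y.
Hence y/x = (2·p_x/p_y)^(1/(3)), i.e. raised to the 1/3 power.
With the ratio pinned down, the budget gives x* = M/(p_x + p_y·(y/x)) and y* = (y/x)·x*.
Numerically y/x = 1.165624, so x* = 428/(14 + 17.68·1.165624) = 12.367.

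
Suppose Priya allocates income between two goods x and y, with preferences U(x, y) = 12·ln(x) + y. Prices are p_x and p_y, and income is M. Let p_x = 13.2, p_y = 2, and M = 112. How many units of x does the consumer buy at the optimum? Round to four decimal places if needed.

MU_x = 12/x, MU_y = 1. Tangency: 12/x = p_x/p_y.
So x*(p_x,p_y) = 12·p_y/p_x, independent of income; and y* = (M − 12·p_y)/p_y.
At the given prices: x* = 12·2/13.2 = 1.8182.

x* = 1.8182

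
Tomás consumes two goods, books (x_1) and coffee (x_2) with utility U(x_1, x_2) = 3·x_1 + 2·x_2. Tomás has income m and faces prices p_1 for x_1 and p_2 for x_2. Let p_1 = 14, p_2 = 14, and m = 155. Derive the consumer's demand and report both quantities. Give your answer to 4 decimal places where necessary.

x_1* = 11.0714, x_2* = 0

Linear utility — the consumer picks whichever good has higher MU/price: 3/14 = 0.2143 vs 2/14 = 0.1429.
x_1 gives more utility per dollar, so spend all income on x_1: x_1* = m/p_1, x_2* = 0.
Numerically: x_1* = 11.0714, x_2* = 0.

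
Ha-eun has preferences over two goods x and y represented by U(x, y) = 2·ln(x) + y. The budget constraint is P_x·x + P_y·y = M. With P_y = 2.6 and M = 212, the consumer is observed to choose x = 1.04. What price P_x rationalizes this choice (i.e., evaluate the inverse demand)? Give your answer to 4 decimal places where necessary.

P_x = 5

Set MRS = P_x/P_y: (2/x)/1 = P_x/P_y.
So x*(P_x,P_y) = 2·P_y/P_x, independent of income; and y* = (M − 2·P_y)/P_y.
Set x* = 1.04 in the demand function and solve for P_x: P_x = 5.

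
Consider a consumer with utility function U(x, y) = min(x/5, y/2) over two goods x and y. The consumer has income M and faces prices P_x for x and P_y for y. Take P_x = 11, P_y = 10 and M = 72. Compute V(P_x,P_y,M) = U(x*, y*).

Leontief preferences: the optimum is at the kink where x/5 = y/2, i.e. y = (2/5)·x.
Budget: P_x·x + P_y·(2/5)·x = M, so (5·P_x + 2·P_y)·x = 5·M.
Demand: x*(P_x,P_y,M) = 5·M/(5·P_x + 2·P_y), y* = 2·M/(5·P_x + 2·P_y).
Here 5·11 + 2·10 = 75, giving x* = 4.8 and y* = 1.92.
Utility at the optimum: U(4.8, 1.92) = 0.96.

V = 0.96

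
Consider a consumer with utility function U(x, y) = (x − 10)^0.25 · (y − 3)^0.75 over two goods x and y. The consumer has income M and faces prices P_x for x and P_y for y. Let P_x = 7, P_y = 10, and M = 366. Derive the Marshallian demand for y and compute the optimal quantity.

Let x' = x−10, y' = y−3. MRS = (1/3)·y'/x' = P_x/P_y.
Substituting into the budget: x* = 10 + 0.25·(M − 10·P_x − 3·P_y)/P_x, and y* = 3 + 0.75·(…)/P_y.
Discretionary income = 366 − 10·7 − 3·10 = 266; y* = 3 + 0.75·266/10 = 22.95.

y* = 22.95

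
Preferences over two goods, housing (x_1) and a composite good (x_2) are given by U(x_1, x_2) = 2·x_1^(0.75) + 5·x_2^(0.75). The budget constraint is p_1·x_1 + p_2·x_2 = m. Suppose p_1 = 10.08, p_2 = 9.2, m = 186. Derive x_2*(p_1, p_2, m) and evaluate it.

x_2* = 19.8314

MU_x_1 ∝ 2·x_1^(-0.25), MU_x_2 ∝ 5·x_2^(-0.25), so MRS = (2/5)·(x_2/x_1)^(0.25) = p_1/p_2.
Solve for the ratio: x_2/x_1 = [(5/2)·p_1/p_2]^(4).
Substitute x_2 = (x_2/x_1)·x_1 into the budget: x_1* = m/(p_1 + p_2·(x_2/x_1)).
Numerically x_2/x_1 = 56.292541, so x_1* = 186/(10.08 + 9.2·56.292541) = 0.3523 and x_2* = 56.292541·0.3523 = 19.8314.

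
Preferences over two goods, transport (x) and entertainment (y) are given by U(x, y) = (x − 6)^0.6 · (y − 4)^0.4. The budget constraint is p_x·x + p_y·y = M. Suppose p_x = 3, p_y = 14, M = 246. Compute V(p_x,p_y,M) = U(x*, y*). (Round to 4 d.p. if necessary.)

V = 15.795

MRS = (3/2)·(y−4)/(x−6). Tangency with p_x/p_y gives y−4 = (2/3)·(p_x/p_y)·(x−6).
Substituting into the budget: x* = 6 + 0.6·(M − 6·p_x − 4·p_y)/p_x, and y* = 4 + 0.4·(…)/p_y.
Discretionary income = 246 − 6·3 − 4·14 = 172; x* = 6 + 0.6·172/3 = 40.4; y* = 4 + 0.4·172/14 = 8.9143.
Utility at the optimum: U(40.4, 8.9143) = 15.795.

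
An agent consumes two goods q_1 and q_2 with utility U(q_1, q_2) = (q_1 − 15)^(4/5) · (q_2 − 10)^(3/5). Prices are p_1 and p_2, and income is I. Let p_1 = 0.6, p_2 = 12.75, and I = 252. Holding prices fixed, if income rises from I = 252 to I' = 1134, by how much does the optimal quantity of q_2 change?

Δq_2* = 29.6471

MRS = (4/3)·(q_2−10)/(q_1−15). Tangency with p_1/p_2 gives q_2−10 = (3/4)·(p_1/p_2)·(q_1−15).
After buying the subsistence bundle (15, 10), a share 4/7 of the remaining income goes to q_1: q_1* = 15 + 4/7·(I − 15p_1 − 10p_2)/p_1.
Discretionary income = 252 − 15·0.6 − 10·12.75 = 115.5; q_2* = 10 + 3/7·115.5/12.75 = 13.8824.
At I' = 1134: q_2* = 43.5294. Change: 43.5294 − 13.8824 = 29.6471.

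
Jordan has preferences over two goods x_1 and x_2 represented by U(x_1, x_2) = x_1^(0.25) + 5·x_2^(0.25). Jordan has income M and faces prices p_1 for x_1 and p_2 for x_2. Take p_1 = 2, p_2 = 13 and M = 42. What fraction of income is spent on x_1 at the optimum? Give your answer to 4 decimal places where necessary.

MRS = MU_x_1/MU_x_2 = (1/5)·(x_2/x_1)^(0.75). Set equal to p_1/p_2.
Solve for the ratio: x_2/x_1 = [5·p_1/p_2]^(4/3).
Substitute x_2 = (x_2/x_1)·x_1 into the budget: x_1* = M/(p_1 + p_2·(x_2/x_1)).
Numerically x_2/x_1 = 0.704816, so x_1* = 42/(2 + 13·0.704816) = 3.7626 and x_2* = 0.704816·3.7626 = 2.6519.
Expenditure on x_1: 2·3.7626 = 7.5251; share = 0.1792.

share on x_1 = 0.1792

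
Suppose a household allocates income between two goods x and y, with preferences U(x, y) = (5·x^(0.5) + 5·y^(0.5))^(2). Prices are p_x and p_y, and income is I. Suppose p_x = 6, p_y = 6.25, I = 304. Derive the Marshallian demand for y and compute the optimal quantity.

y* = 23.8237

Substitute y = (y/x)·x into the budget: x* = I/(p_x + p_y·(y/x)).
Numerically y/x = 0.9216, so x* = 304/(6 + 6.25·0.9216) = 25.8503 and y* = 0.9216·25.8503 = 23.8237.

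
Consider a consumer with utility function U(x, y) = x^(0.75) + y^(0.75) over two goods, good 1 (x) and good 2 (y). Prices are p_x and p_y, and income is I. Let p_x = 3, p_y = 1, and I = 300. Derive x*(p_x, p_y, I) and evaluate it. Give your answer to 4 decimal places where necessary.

x* = 3.5714

MU_x ∝ x^(-0.25), MU_y ∝ y^(-0.25), so MRS = (y/x)^(0.25) = p_x/p_y.
Hence y/x = (p_x/p_y)^(1/(0.25)), i.e. raised to the 4 power.
With the ratio pinned down, the budget gives x* = I/(p_x + p_y·(y/x)) and y* = (y/x)·x*.
Numerically y/x = 81, so x* = 300/(3 + 1·81) = 3.5714.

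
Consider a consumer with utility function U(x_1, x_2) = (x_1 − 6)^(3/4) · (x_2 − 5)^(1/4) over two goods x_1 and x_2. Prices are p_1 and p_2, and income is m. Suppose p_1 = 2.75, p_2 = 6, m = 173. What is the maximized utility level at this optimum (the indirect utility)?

MRS = 3·(x_2−5)/(x_1−6). Tangency with p_1/p_2 gives x_2−5 = (1/3)·(p_1/p_2)·(x_1−6).
After buying the subsistence bundle (6, 5), a share 0.75 of the remaining income goes to x_1: x_1* = 6 + 0.75·(m − 6p_1 − 5p_2)/p_1.
Discretionary income = 173 − 6·2.75 − 5·6 = 126.5; x_1* = 6 + 0.75·126.5/2.75 = 40.5; x_2* = 5 + 0.25·126.5/6 = 10.2708.
Utility at the optimum: U(40.5, 10.2708) = 21.5692.

V = 21.5692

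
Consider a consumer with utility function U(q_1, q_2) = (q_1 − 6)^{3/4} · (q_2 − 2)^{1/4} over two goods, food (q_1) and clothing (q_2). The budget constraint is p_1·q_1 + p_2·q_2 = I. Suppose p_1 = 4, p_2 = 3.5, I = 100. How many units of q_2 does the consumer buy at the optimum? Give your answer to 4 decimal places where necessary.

This is Cobb-Douglas in (q_1−6, q_2−2): tangency gives 0.75·p_2·(q_2−2) = 0.25·p_1·(q_1−6).
Substituting into the budget: q_1* = 6 + 0.75·(I − 6·p_1 − 2·p_2)/p_1, and q_2* = 2 + 0.25·(…)/p_2.
Discretionary income = 100 − 6·4 − 2·3.5 = 69; q_2* = 2 + 0.25·69/3.5 = 6.9286.

q_2* = 6.9286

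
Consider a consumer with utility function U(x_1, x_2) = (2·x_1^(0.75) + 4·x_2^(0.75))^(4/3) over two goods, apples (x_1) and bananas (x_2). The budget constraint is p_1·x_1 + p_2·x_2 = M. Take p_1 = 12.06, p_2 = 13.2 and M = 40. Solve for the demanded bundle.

x_1* = 0.2512, x_2* = 2.8008

MU_x_1 ∝ 2·x_1^(-0.25), MU_x_2 ∝ 4·x_2^(-0.25), so MRS = (1/2)·(x_2/x_1)^(0.25) = p_1/p_2.
Solve for the ratio: x_2/x_1 = [2·p_1/p_2]^(4).
With the ratio pinned down, the budget gives x_1* = M/(p_1 + p_2·(x_2/x_1)) and x_2* = (x_2/x_1)·x_1*.
Numerically x_2/x_1 = 11.148424, so x_1* = 40/(12.06 + 13.2·11.148424) = 0.2512 and x_2* = 11.148424·0.2512 = 2.8008.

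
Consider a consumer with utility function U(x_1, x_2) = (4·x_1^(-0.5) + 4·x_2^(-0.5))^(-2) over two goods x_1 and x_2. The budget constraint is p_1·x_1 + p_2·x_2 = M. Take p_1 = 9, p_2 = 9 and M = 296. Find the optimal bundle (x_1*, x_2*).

x_1* = 16.4444, x_2* = 16.4444

MU_x_1 ∝ 4·x_1^(-1.5), MU_x_2 ∝ 4·x_2^(-1.5), so MRS = (x_2/x_1)^(1.5) = p_1/p_2.
Hence x_2/x_1 = (p_1/p_2)^(1/(1.5)), i.e. raised to the 2/3 power.
Substitute x_2 = (x_2/x_1)·x_1 into the budget: x_1* = M/(p_1 + p_2·(x_2/x_1)).
Numerically x_2/x_1 = 1, so x_1* = 296/(9 + 9·1) = 16.4444 and x_2* = 1·16.4444 = 16.4444.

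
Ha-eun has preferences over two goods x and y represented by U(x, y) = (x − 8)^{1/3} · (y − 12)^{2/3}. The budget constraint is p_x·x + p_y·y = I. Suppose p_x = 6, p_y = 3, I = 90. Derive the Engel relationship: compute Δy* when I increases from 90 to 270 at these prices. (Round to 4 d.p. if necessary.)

Let x' = x−8, y' = y−12. MRS = (1/2)·y'/x' = p_x/p_y.
Substituting into the budget: x* = 8 + 1/3·(I − 8·p_x − 12·p_y)/p_x, and y* = 12 + 2/3·(…)/p_y.
Discretionary income = 90 − 8·6 − 12·3 = 6; y* = 12 + 2/3·6/3 = 13.3333.
At I' = 270: y* = 53.3333. Change: 53.3333 − 13.3333 = 40.

Δy* = 40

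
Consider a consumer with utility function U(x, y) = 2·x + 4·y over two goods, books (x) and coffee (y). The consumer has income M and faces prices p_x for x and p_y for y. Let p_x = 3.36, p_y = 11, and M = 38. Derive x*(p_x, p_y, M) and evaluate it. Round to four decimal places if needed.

x* = 11.3095

Perfect substitutes: compare marginal utility per dollar. 2/p_x vs 4/p_y → 0.5952 vs 0.3636.
x gives more utility per dollar, so spend all income on x: x* = M/p_x, y* = 0.
Numerically: x* = 11.3095, y* = 0.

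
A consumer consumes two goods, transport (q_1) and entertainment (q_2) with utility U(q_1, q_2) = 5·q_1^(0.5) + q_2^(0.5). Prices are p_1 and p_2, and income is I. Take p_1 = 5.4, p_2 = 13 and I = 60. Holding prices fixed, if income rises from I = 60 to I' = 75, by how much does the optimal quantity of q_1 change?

Δq_1* = 2.7324

MU_q_1 ∝ 5·q_1^(-0.5), MU_q_2 ∝ q_2^(-0.5), so MRS = 5·(q_2/q_1)^(0.5) = p_1/p_2.
Hence q_2/q_1 = ((1/5)·p_1/p_2)^(1/(0.5)), i.e. raised to the 2 power.
With the ratio pinned down, the budget gives q_1* = I/(p_1 + p_2·(q_2/q_1)) and q_2* = (q_2/q_1)·q_1*.
Numerically q_2/q_1 = 0.006902, so q_1* = 60/(5.4 + 13·0.006902) = 10.9295.
At I' = 75: q_1* = 13.6619. Change: 13.6619 − 10.9295 = 2.7324.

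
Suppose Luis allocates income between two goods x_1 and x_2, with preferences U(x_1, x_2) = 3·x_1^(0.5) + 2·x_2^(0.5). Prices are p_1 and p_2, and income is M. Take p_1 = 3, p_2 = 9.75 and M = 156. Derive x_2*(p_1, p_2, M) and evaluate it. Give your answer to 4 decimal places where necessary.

MRS = MU_x_1/MU_x_2 = (3/2)·(x_2/x_1)^(0.5). Set equal to p_1/p_2.
Solve for the ratio: x_2/x_1 = [(2/3)·p_1/p_2]^(2).
Substitute x_2 = (x_2/x_1)·x_1 into the budget: x_1* = M/(p_1 + p_2·(x_2/x_1)).
Numerically x_2/x_1 = 0.042078, so x_1* = 156/(3 + 9.75·0.042078) = 45.7444 and x_2* = 0.042078·45.7444 = 1.9248.

x_2* = 1.9248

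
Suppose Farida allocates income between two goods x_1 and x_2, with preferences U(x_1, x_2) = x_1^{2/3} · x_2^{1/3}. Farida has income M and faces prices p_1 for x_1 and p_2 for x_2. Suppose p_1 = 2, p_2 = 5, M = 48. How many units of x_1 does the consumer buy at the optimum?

Tangency: MRS = 2·x_2/x_1 = p_1/p_2.
Rearranging, p_2·x_2 = (1/2)·p_1·x_1. Substituting into the budget gives p_1·x_1·(1 + (1/2)) = M.
Demand: x_1*(p_1,p_2,M) = 2/3·M/p_1 and x_2* = 1/3·M/p_2.
At p_1=2, p_2=5, M=48: x_1* = 2/3·48/2 = 16.

x_1* = 16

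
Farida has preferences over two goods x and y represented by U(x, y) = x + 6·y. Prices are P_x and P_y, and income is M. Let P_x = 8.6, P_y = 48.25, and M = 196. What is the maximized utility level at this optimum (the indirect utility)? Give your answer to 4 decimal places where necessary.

V = 24.3731

Linear utility — the consumer picks whichever good has higher MU/price: 1/8.6 = 0.1163 vs 6/48.25 = 0.1244.
y gives more utility per dollar, so spend all income on y: y* = M/P_y, x* = 0.
Numerically: x* = 0, y* = 4.0622.
Utility at the optimum: U(0, 4.0622) = 24.3731.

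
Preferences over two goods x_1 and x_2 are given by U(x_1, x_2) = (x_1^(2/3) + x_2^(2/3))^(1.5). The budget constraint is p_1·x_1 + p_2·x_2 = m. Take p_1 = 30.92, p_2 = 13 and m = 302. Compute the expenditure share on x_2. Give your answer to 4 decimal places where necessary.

From the CES first-order condition, (x_2/x_1)^(1/3) = p_1/p_2.
Solve for the ratio: x_2/x_1 = [p_1/p_2]^(3).
With the ratio pinned down, the budget gives x_1* = m/(p_1 + p_2·(x_2/x_1)) and x_2* = (x_2/x_1)·x_1*.
Numerically x_2/x_1 = 13.455146, so x_1* = 302/(30.92 + 13·13.455146) = 1.4672 and x_2* = 13.455146·1.4672 = 19.7411.
Expenditure on x_2: 13·19.7411 = 256.6348; share = 0.8498.

share on x_2 = 0.8498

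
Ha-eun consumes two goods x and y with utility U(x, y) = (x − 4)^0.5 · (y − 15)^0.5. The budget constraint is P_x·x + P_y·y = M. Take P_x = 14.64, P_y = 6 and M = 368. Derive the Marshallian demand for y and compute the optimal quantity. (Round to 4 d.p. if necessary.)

y* = 33.2867

This is Cobb-Douglas in (x−4, y−15): tangency gives 0.5·P_y·(y−15) = 0.5·P_x·(x−4).
Substituting into the budget: x* = 4 + 0.5·(M − 4·P_x − 15·P_y)/P_x, and y* = 15 + 0.5·(…)/P_y.
Discretionary income = 368 − 4·14.64 − 15·6 = 219.44; y* = 15 + 0.5·219.44/6 = 33.2867.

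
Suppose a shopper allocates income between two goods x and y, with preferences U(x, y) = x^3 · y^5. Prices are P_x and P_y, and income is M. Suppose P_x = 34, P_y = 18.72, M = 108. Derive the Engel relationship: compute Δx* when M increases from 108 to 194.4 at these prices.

MU_x/MU_y = (3·y)/(5·x); tangency sets this equal to P_x/P_y.
Rearranging, P_y·y = (5/3)·P_x·x. Substituting into the budget gives P_x·x·(1 + (5/3)) = M.
Demand: x*(P_x,P_y,M) = 0.375·M/P_x and y* = 0.625·M/P_y.
At P_x=34, P_y=18.72, M=108: x* = 0.375·108/34 = 1.1912.
At M' = 194.4: x* = 2.1441. Change: 2.1441 − 1.1912 = 0.9529.

Δx* = 0.9529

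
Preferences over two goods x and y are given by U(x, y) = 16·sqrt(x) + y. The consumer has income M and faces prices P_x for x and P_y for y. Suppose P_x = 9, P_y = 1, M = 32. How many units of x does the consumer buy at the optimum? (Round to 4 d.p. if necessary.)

Set MRS = P_x/P_y: 8·x^(−1/2) = P_x/P_y.
Thus x* = (8·P_y/P_x)² — independent of M — with the rest of income spent on y.
Plugging in: x* = (8·1/9)² = 0.7901.

x* = 0.7901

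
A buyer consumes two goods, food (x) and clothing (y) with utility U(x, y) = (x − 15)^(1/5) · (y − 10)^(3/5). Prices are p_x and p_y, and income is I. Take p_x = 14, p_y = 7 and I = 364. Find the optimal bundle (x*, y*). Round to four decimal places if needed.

Let x' = x−15, y' = y−10. MRS = (1/3)·y'/x' = p_x/p_y.
After buying the subsistence bundle (15, 10), a share 0.25 of the remaining income goes to x: x* = 15 + 0.25·(I − 15p_x − 10p_y)/p_x.
Discretionary income = 364 − 15·14 − 10·7 = 84; x* = 15 + 0.25·84/14 = 16.5; y* = 10 + 0.75·84/7 = 19.

x* = 16.5, y* = 19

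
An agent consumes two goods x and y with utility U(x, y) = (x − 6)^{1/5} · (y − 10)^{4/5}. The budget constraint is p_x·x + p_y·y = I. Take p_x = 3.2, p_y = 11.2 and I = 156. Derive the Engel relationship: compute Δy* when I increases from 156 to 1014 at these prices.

Δy* = 61.2857

MRS = (1/4)·(y−10)/(x−6). Tangency with p_x/p_y gives y−10 = 4·(p_x/p_y)·(x−6).
After buying the subsistence bundle (6, 10), a share 0.2 of the remaining income goes to x: x* = 6 + 0.2·(I − 6p_x − 10p_y)/p_x.
Discretionary income = 156 − 6·3.2 − 10·11.2 = 24.8; y* = 10 + 0.8·24.8/11.2 = 11.7714.
At I' = 1014: y* = 73.0571. Change: 73.0571 − 11.7714 = 61.2857.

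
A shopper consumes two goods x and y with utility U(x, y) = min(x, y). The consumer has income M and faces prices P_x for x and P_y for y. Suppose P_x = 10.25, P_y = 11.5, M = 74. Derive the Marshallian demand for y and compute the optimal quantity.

Leontief preferences: the optimum is at the kink where x/1 = y/1, i.e. y = x.
Budget: P_x·x + P_y·x = M, so (P_x + P_y)·x = M.
Demand: x*(P_x,P_y,M) = M/(P_x + P_y), y* = M/(P_x + P_y).
Here 10.25 + 11.5 = 21.75, giving y* = 3.4023.

y* = 3.4023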